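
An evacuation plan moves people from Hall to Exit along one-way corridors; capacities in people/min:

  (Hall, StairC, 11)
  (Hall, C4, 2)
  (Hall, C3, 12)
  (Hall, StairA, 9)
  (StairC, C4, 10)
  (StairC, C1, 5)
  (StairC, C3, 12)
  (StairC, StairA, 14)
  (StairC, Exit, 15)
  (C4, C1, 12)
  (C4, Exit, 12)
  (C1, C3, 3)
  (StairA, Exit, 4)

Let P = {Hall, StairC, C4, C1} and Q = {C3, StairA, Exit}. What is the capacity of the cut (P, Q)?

Edges leaving {Hall, StairC, C4, C1}: Hall→C3 (12), Hall→StairA (9), StairC→C3 (12), StairC→StairA (14), StairC→Exit (15), C4→Exit (12), C1→C3 (3).
Cut capacity = 12 + 9 + 12 + 14 + 15 + 12 + 3 = 77.

77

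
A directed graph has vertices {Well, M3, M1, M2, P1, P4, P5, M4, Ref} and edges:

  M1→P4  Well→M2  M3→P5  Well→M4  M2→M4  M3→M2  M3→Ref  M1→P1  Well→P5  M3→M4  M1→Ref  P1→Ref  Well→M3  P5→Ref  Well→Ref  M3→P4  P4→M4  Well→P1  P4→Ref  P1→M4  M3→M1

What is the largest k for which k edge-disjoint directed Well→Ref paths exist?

4

Assign every edge capacity 1; by Menger, the answer equals the max flow.
Path Well→Ref (+1); total 1.
Path Well→M3→Ref (+1); total 2.
Path Well→P1→Ref (+1); total 3.
Path Well→P5→Ref (+1); total 4.
No residual Well→Ref path; max flow = 4.
Certifying cut of size 4: {Well→M3, Well→P1, Well→P5, Well→Ref}.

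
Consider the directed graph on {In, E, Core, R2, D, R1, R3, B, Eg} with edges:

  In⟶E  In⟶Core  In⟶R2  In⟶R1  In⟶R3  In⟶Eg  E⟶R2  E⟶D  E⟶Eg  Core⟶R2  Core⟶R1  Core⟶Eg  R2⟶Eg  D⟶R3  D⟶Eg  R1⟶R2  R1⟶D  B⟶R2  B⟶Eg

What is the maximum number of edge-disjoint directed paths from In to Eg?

Assign every edge capacity 1; by Menger, the answer equals the max flow.
Path In→Eg (+1); total 1.
Path In→E→Eg (+1); total 2.
Path In→Core→Eg (+1); total 3.
Path In→R2→Eg (+1); total 4.
Path In→R1→D→Eg (+1); total 5.
No residual In→Eg path; max flow = 5.
Certifying cut of size 5: {In→Core, In→E, In→Eg, In→R1, In→R2}.

5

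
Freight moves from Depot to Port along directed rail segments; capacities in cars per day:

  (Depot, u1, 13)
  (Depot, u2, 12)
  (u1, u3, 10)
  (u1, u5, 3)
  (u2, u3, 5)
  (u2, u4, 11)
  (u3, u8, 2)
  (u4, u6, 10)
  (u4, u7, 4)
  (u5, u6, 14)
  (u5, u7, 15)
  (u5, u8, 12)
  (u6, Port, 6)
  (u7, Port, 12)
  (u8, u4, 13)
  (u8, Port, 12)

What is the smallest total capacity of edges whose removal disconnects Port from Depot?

Augment Depot→u1→u3→u8→Port: bottleneck 2, flow now 2.
Augment Depot→u1→u5→u6→Port: bottleneck 3, flow now 5.
Augment Depot→u2→u4→u6→Port: bottleneck 3, flow now 8.
Augment Depot→u2→u4→u7→Port: bottleneck 4, flow now 12.
Augment Depot→u2→u4→u6→u5→u7→Port: bottleneck 3, flow now 15. (uses reverse residual edge)
No augmenting path remains; maximum flow = 15.
By max-flow min-cut, the minimum cut capacity equals the max flow.
In the residual graph, reachable from Depot: {Depot, u1, u2, u3, u4, u6}.
Min-cut edges: u1→u5 (3), u3→u8 (2), u4→u7 (4), u6→Port (6); capacity 3 + 2 + 4 + 6 = 15.

15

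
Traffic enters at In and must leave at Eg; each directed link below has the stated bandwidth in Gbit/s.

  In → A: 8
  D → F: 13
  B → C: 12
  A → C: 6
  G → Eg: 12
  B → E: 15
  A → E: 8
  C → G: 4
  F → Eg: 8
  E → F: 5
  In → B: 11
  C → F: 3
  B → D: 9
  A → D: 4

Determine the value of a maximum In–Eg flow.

Augment In→A→C→F→Eg: bottleneck 3, flow now 3.
Augment In→A→C→G→Eg: bottleneck 3, flow now 6.
Augment In→A→D→F→Eg: bottleneck 2, flow now 8.
Augment In→B→C→G→Eg: bottleneck 1, flow now 9.
Augment In→B→D→F→Eg: bottleneck 3, flow now 12.
No augmenting path remains; maximum flow = 12.
In the residual graph, reachable from In: {In, A, B, C, D, E, F}.
Min-cut edges: C→G (4), F→Eg (8); capacity 4 + 8 = 12.
This cut is saturated, so no flow can exceed 12.

12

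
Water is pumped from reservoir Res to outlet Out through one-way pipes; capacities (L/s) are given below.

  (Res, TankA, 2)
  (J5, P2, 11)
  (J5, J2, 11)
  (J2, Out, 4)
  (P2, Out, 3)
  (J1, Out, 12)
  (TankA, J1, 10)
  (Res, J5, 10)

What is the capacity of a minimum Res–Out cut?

9

Augment Res→TankA→J1→Out: bottleneck 2, flow now 2.
Augment Res→J5→P2→Out: bottleneck 3, flow now 5.
Augment Res→J5→J2→Out: bottleneck 4, flow now 9.
No augmenting path remains; maximum flow = 9.
By max-flow min-cut, the minimum cut capacity equals the max flow.
In the residual graph, reachable from Res: {Res, J5, P2, J2}.
Min-cut edges: Res→TankA (2), P2→Out (3), J2→Out (4); capacity 2 + 3 + 4 = 9.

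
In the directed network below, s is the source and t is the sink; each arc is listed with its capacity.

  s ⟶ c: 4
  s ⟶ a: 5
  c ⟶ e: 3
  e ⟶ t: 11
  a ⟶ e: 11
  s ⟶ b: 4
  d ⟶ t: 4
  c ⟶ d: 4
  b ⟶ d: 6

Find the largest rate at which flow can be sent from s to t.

12

Augment s→a→e→t: bottleneck 5, flow now 5.
Augment s→b→d→t: bottleneck 4, flow now 9.
Augment s→c→e→t: bottleneck 3, flow now 12.
No augmenting path remains; maximum flow = 12.
In the residual graph, reachable from s: {s, b, c, d}.
Min-cut edges: s→a (5), c→e (3), d→t (4); capacity 5 + 3 + 4 = 12.
This cut is saturated, so no flow can exceed 12.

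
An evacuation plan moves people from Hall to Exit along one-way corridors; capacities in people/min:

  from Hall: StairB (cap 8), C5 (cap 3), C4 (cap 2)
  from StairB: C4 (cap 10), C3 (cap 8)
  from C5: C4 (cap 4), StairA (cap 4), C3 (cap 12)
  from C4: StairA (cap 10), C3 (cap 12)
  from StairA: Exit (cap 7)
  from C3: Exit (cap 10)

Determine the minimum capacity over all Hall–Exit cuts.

Augment Hall→StairB→C3→Exit: bottleneck 8, flow now 8.
Augment Hall→C5→StairA→Exit: bottleneck 3, flow now 11.
Augment Hall→C4→StairA→Exit: bottleneck 2, flow now 13.
No augmenting path remains; maximum flow = 13.
By max-flow min-cut, the minimum cut capacity equals the max flow.
In the residual graph, reachable from Hall: {Hall}.
Min-cut edges: Hall→StairB (8), Hall→C5 (3), Hall→C4 (2); capacity 8 + 3 + 2 = 13.

13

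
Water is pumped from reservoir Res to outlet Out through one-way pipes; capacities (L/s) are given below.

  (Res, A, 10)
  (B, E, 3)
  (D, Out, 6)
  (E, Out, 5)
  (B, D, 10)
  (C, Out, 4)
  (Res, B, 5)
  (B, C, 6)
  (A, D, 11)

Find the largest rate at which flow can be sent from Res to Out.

Augment Res→A→D→Out: bottleneck 6, flow now 6.
Augment Res→B→C→Out: bottleneck 4, flow now 10.
Augment Res→B→E→Out: bottleneck 1, flow now 11.
No augmenting path remains; maximum flow = 11.
In the residual graph, reachable from Res: {Res, A, D}.
Min-cut edges: Res→B (5), D→Out (6); capacity 5 + 6 = 11.
This cut is saturated, so no flow can exceed 11.

11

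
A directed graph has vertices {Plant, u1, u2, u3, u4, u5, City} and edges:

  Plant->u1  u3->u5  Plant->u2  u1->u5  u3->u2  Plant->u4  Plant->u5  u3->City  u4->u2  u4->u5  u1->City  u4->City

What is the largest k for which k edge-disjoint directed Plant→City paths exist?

Assign every edge capacity 1; by Menger, the answer equals the max flow.
Path Plant→u1→City (+1); total 1.
Path Plant→u4→City (+1); total 2.
No residual Plant→City path; max flow = 2.
Certifying cut of size 2: {Plant→u1, Plant→u4}.

2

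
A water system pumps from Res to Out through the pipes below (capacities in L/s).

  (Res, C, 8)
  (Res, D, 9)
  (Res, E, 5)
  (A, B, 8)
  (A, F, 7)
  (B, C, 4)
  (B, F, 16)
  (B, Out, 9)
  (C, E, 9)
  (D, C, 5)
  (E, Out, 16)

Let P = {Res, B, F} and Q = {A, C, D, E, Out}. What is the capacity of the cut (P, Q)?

Edges leaving {Res, B, F}: Res→C (8), Res→D (9), Res→E (5), B→C (4), B→Out (9).
Cut capacity = 8 + 9 + 5 + 4 + 9 = 35.

35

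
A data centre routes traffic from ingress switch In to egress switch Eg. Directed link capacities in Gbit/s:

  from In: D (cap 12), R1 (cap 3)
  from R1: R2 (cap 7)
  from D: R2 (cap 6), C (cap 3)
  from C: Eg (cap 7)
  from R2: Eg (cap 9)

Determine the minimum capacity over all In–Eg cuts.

12

Augment In→R1→R2→Eg: bottleneck 3, flow now 3.
Augment In→D→C→Eg: bottleneck 3, flow now 6.
Augment In→D→R2→Eg: bottleneck 6, flow now 12.
No augmenting path remains; maximum flow = 12.
By max-flow min-cut, the minimum cut capacity equals the max flow.
In the residual graph, reachable from In: {In, D}.
Min-cut edges: In→R1 (3), D→C (3), D→R2 (6); capacity 3 + 3 + 6 = 12.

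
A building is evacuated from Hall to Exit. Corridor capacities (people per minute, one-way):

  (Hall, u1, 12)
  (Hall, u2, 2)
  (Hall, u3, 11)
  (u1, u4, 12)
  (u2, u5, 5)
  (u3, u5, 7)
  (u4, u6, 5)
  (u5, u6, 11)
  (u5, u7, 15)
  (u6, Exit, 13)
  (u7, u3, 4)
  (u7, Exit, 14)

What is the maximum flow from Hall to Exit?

14

Augment Hall→u1→u4→u6→Exit: bottleneck 5, flow now 5.
Augment Hall→u2→u5→u6→Exit: bottleneck 2, flow now 7.
Augment Hall→u3→u5→u6→Exit: bottleneck 6, flow now 13.
Augment Hall→u3→u5→u7→Exit: bottleneck 1, flow now 14.
No augmenting path remains; maximum flow = 14.
In the residual graph, reachable from Hall: {Hall, u1, u3, u4}.
Min-cut edges: Hall→u2 (2), u3→u5 (7), u4→u6 (5); capacity 2 + 7 + 5 = 14.
This cut is saturated, so no flow can exceed 14.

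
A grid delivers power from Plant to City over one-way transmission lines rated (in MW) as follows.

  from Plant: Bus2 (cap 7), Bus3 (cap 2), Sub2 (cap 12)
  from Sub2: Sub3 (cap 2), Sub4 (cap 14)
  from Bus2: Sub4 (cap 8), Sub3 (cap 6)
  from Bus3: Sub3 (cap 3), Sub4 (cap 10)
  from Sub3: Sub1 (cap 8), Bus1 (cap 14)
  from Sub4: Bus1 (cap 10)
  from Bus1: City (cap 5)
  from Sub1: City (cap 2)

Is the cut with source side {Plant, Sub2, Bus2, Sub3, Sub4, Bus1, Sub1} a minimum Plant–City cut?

No — its capacity is 9, but the minimum cut has capacity 7.

Given cut capacity: 2 + 5 + 2 = 9.
Augment Plant→Sub2→Sub3→Bus1→City: bottleneck 2, flow now 2.
Augment Plant→Sub2→Sub4→Bus1→City: bottleneck 3, flow now 5.
Augment Plant→Bus2→Sub3→Sub1→City: bottleneck 2, flow now 7.
No augmenting path remains; maximum flow = 7.
In the residual graph, reachable from Plant: {Plant, Sub2, Bus2, Bus3, Sub3, Sub4, Bus1, Sub1}.
Min-cut edges: Bus1→City (5), Sub1→City (2); capacity 5 + 2 = 7.
Cut capacity 9 exceeds the max flow 7, so it is not minimum.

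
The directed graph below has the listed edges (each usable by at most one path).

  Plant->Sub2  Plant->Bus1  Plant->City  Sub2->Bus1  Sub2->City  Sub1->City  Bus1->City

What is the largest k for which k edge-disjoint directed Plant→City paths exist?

3

Assign every edge capacity 1; by Menger, the answer equals the max flow.
Path Plant→City (+1); total 1.
Path Plant→Sub2→City (+1); total 2.
Path Plant→Bus1→City (+1); total 3.
No residual Plant→City path; max flow = 3.
Certifying cut of size 3: {Plant→Bus1, Plant→City, Plant→Sub2}.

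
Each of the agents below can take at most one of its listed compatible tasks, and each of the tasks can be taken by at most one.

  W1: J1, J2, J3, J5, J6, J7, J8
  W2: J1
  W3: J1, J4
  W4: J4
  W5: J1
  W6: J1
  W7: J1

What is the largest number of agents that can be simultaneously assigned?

Unit-capacity flow: source→left, listed edges, right→sink; max matching = max flow.
Augmenting path W1→J1 (+1); matched 1.
Augmenting path W3→J4 (+1); matched 2.
Augmenting path W2→J1→W1→J2 (+1); matched 3.
No augmenting path remains; maximum matching = 3.
König certificate: {W1, J1, J4} is a vertex cover of size 3 (every listed pair touches it), so no matching can be larger.

3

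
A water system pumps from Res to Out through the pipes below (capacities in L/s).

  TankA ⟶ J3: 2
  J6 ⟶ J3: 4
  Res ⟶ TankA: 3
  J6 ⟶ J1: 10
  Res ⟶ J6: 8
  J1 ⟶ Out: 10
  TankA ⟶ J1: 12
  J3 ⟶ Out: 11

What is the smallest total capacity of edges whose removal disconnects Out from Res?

Augment Res→J6→J1→Out: bottleneck 8, flow now 8.
Augment Res→TankA→J1→Out: bottleneck 2, flow now 10.
Augment Res→TankA→J3→Out: bottleneck 1, flow now 11.
No augmenting path remains; maximum flow = 11.
By max-flow min-cut, the minimum cut capacity equals the max flow.
In the residual graph, reachable from Res: {Res}.
Min-cut edges: Res→J6 (8), Res→TankA (3); capacity 8 + 3 = 11.

11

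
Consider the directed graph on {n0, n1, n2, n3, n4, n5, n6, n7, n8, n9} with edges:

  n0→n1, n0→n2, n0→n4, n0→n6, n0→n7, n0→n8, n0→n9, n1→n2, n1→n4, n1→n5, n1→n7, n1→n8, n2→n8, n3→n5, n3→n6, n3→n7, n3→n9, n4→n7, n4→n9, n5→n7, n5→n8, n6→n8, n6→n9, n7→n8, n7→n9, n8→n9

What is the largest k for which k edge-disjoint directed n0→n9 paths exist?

Assign every edge capacity 1; by Menger, the answer equals the max flow.
Path n0→n9 (+1); total 1.
Path n0→n4→n9 (+1); total 2.
Path n0→n6→n9 (+1); total 3.
Path n0→n7→n9 (+1); total 4.
Path n0→n8→n9 (+1); total 5.
No residual n0→n9 path; max flow = 5.
Certifying cut of size 5: {n0→n6, n0→n9, n4→n9, n7→n9, n8→n9}.

5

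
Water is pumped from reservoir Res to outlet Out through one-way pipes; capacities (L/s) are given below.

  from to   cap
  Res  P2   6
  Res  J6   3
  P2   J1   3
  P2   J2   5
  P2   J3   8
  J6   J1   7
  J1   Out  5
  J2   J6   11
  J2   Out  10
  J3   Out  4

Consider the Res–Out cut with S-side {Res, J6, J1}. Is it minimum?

No — its capacity is 11, but the minimum cut has capacity 9.

Given cut capacity: 6 + 5 = 11.
Augment Res→P2→J1→Out: bottleneck 3, flow now 3.
Augment Res→P2→J2→Out: bottleneck 3, flow now 6.
Augment Res→J6→J1→Out: bottleneck 2, flow now 8.
Augment Res→J6→J1→P2→J2→Out: bottleneck 1, flow now 9. (uses reverse residual edge)
No augmenting path remains; maximum flow = 9.
In the residual graph, reachable from Res: {Res}.
Min-cut edges: Res→P2 (6), Res→J6 (3); capacity 6 + 3 = 9.
Cut capacity 11 exceeds the max flow 9, so it is not minimum.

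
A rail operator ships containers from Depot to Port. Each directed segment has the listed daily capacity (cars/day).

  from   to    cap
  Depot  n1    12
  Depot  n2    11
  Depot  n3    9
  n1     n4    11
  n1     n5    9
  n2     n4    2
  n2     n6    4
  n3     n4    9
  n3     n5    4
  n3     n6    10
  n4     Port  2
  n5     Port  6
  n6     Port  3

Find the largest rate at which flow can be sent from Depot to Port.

Augment Depot→n1→n4→Port: bottleneck 2, flow now 2.
Augment Depot→n1→n5→Port: bottleneck 6, flow now 8.
Augment Depot→n2→n6→Port: bottleneck 3, flow now 11.
No augmenting path remains; maximum flow = 11.
In the residual graph, reachable from Depot: {Depot, n1, n2, n3, n4, n5, n6}.
Min-cut edges: n4→Port (2), n5→Port (6), n6→Port (3); capacity 2 + 6 + 3 = 11.
This cut is saturated, so no flow can exceed 11.

11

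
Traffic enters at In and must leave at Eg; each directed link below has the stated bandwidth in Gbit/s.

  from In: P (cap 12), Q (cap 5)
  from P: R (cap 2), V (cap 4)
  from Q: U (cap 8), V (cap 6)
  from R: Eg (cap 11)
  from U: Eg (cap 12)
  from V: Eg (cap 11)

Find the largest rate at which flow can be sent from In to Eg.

Augment In→P→R→Eg: bottleneck 2, flow now 2.
Augment In→P→V→Eg: bottleneck 4, flow now 6.
Augment In→Q→U→Eg: bottleneck 5, flow now 11.
No augmenting path remains; maximum flow = 11.
In the residual graph, reachable from In: {In, P}.
Min-cut edges: In→Q (5), P→R (2), P→V (4); capacity 5 + 2 + 4 = 11.
This cut is saturated, so no flow can exceed 11.

11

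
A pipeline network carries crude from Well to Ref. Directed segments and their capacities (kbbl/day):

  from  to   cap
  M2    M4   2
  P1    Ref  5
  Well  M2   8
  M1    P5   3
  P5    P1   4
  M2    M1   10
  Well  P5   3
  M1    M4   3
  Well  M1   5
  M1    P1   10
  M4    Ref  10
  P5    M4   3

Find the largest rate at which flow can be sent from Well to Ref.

Augment Well→M1→P1→Ref: bottleneck 5, flow now 5.
Augment Well→P5→M4→Ref: bottleneck 3, flow now 8.
Augment Well→M2→M4→Ref: bottleneck 2, flow now 10.
Augment Well→M2→M1→M4→Ref: bottleneck 3, flow now 13.
No augmenting path remains; maximum flow = 13.
In the residual graph, reachable from Well: {Well, M1, P5, M2, P1}.
Min-cut edges: M1→M4 (3), P5→M4 (3), M2→M4 (2), P1→Ref (5); capacity 3 + 3 + 2 + 5 = 13.
This cut is saturated, so no flow can exceed 13.

13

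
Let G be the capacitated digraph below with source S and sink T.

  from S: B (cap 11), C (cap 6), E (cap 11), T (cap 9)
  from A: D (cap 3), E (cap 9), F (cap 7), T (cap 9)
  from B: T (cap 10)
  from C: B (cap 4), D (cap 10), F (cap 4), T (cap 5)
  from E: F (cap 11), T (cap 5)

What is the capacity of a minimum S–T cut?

29

Augment S→T: bottleneck 9, flow now 9.
Augment S→B→T: bottleneck 10, flow now 19.
Augment S→C→T: bottleneck 5, flow now 24.
Augment S→E→T: bottleneck 5, flow now 29.
No augmenting path remains; maximum flow = 29.
By max-flow min-cut, the minimum cut capacity equals the max flow.
In the residual graph, reachable from S: {S, B, C, D, E, F}.
Min-cut edges: S→T (9), B→T (10), C→T (5), E→T (5); capacity 9 + 10 + 5 + 5 = 29.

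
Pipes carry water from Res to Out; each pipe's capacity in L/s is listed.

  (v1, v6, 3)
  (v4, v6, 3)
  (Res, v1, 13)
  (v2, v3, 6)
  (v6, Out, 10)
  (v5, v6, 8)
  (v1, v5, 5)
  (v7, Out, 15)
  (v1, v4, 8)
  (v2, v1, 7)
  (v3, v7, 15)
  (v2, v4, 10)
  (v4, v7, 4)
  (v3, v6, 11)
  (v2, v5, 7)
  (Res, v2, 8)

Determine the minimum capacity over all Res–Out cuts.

Augment Res→v1→v6→Out: bottleneck 3, flow now 3.
Augment Res→v1→v4→v6→Out: bottleneck 3, flow now 6.
Augment Res→v1→v4→v7→Out: bottleneck 4, flow now 10.
Augment Res→v1→v5→v6→Out: bottleneck 3, flow now 13.
Augment Res→v2→v3→v6→Out: bottleneck 1, flow now 14.
Augment Res→v2→v3→v7→Out: bottleneck 5, flow now 19.
Augment Res→v2→v5→v6→v3→v7→Out: bottleneck 1, flow now 20. (uses reverse residual edge)
No augmenting path remains; maximum flow = 20.
By max-flow min-cut, the minimum cut capacity equals the max flow.
In the residual graph, reachable from Res: {Res, v1, v2, v4, v5, v6}.
Min-cut edges: v2→v3 (6), v4→v7 (4), v6→Out (10); capacity 6 + 4 + 10 = 20.

20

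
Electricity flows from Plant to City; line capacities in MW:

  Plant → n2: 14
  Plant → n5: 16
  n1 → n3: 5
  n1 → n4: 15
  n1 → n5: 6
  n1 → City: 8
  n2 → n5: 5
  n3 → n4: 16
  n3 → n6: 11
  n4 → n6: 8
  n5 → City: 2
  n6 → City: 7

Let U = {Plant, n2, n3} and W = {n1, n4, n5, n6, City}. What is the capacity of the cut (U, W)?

Edges leaving {Plant, n2, n3}: Plant→n5 (16), n2→n5 (5), n3→n4 (16), n3→n6 (11).
Cut capacity = 16 + 5 + 16 + 11 = 48.

48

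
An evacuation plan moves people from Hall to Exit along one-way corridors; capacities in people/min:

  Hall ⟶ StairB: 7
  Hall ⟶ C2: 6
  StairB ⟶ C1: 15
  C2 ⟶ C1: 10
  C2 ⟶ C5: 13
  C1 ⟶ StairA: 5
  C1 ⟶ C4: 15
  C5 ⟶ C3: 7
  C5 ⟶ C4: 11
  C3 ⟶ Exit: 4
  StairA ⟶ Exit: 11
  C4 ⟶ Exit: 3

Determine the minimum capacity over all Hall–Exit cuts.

12

Augment Hall→StairB→C1→StairA→Exit: bottleneck 5, flow now 5.
Augment Hall→StairB→C1→C4→Exit: bottleneck 2, flow now 7.
Augment Hall→C2→C1→C4→Exit: bottleneck 1, flow now 8.
Augment Hall→C2→C5→C3→Exit: bottleneck 4, flow now 12.
No augmenting path remains; maximum flow = 12.
By max-flow min-cut, the minimum cut capacity equals the max flow.
In the residual graph, reachable from Hall: {Hall, StairB, C2, C1, C5, C3, C4}.
Min-cut edges: C1→StairA (5), C3→Exit (4), C4→Exit (3); capacity 5 + 4 + 3 = 12.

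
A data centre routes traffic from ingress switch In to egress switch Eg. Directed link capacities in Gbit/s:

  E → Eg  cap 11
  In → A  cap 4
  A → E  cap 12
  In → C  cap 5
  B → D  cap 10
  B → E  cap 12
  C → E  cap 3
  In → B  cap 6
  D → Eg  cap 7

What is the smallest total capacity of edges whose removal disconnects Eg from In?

13

Augment In→A→E→Eg: bottleneck 4, flow now 4.
Augment In→B→D→Eg: bottleneck 6, flow now 10.
Augment In→C→E→Eg: bottleneck 3, flow now 13.
No augmenting path remains; maximum flow = 13.
By max-flow min-cut, the minimum cut capacity equals the max flow.
In the residual graph, reachable from In: {In, C}.
Min-cut edges: In→A (4), In→B (6), C→E (3); capacity 4 + 6 + 3 = 13.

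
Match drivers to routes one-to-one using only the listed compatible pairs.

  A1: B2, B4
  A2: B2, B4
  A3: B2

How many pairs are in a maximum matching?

Unit-capacity flow: source→left, listed edges, right→sink; max matching = max flow.
Augmenting path A1→B2 (+1); matched 1.
Augmenting path A2→B4 (+1); matched 2.
No augmenting path remains; maximum matching = 2.
König certificate: {B2, B4} is a vertex cover of size 2 (every listed pair touches it), so no matching can be larger.

2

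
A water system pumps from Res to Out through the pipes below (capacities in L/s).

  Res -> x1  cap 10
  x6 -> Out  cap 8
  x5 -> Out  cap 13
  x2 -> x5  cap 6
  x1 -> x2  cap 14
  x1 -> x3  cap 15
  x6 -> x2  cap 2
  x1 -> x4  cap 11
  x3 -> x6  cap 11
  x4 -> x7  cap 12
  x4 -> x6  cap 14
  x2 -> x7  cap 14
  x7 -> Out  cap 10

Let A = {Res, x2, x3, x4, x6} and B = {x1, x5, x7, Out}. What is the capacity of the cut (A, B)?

50

Edges leaving {Res, x2, x3, x4, x6}: Res→x1 (10), x2→x5 (6), x2→x7 (14), x4→x7 (12), x6→Out (8).
Cut capacity = 10 + 6 + 14 + 12 + 8 = 50.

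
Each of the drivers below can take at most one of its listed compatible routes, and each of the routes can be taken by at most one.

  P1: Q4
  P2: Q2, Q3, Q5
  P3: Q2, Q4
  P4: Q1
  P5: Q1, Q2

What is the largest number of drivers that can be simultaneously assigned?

Unit-capacity flow: source→left, listed edges, right→sink; max matching = max flow.
Augmenting path P1→Q4 (+1); matched 1.
Augmenting path P2→Q2 (+1); matched 2.
Augmenting path P4→Q1 (+1); matched 3.
Augmenting path P3→Q2→P2→Q3 (+1); matched 4.
No augmenting path remains; maximum matching = 4.
König certificate: {P2, Q1, Q2, Q4} is a vertex cover of size 4 (every listed pair touches it), so no matching can be larger.

4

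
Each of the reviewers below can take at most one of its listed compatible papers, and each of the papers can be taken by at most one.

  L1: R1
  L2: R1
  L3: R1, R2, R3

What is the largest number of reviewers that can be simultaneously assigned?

Unit-capacity flow: source→left, listed edges, right→sink; max matching = max flow.
Augmenting path L1→R1 (+1); matched 1.
Augmenting path L3→R2 (+1); matched 2.
No augmenting path remains; maximum matching = 2.
König certificate: {L3, R1} is a vertex cover of size 2 (every listed pair touches it), so no matching can be larger.

2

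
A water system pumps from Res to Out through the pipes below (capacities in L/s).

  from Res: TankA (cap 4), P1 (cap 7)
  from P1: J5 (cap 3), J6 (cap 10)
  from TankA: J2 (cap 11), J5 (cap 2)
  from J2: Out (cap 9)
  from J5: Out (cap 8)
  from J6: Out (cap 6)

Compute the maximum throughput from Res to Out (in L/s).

Augment Res→P1→J5→Out: bottleneck 3, flow now 3.
Augment Res→P1→J6→Out: bottleneck 4, flow now 7.
Augment Res→TankA→J2→Out: bottleneck 4, flow now 11.
No augmenting path remains; maximum flow = 11.
In the residual graph, reachable from Res: {Res}.
Min-cut edges: Res→P1 (7), Res→TankA (4); capacity 7 + 4 = 11.
This cut is saturated, so no flow can exceed 11.

11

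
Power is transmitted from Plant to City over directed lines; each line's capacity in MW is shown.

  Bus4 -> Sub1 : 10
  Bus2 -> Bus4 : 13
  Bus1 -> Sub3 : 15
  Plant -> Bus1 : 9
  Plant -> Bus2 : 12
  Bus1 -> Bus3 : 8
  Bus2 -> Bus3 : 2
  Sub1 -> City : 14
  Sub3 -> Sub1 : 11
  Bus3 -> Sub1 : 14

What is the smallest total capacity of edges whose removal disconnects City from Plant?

14

Augment Plant→Bus1→Bus3→Sub1→City: bottleneck 8, flow now 8.
Augment Plant→Bus1→Sub3→Sub1→City: bottleneck 1, flow now 9.
Augment Plant→Bus2→Bus3→Sub1→City: bottleneck 2, flow now 11.
Augment Plant→Bus2→Bus4→Sub1→City: bottleneck 3, flow now 14.
No augmenting path remains; maximum flow = 14.
By max-flow min-cut, the minimum cut capacity equals the max flow.
In the residual graph, reachable from Plant: {Plant, Bus1, Bus2, Bus3, Sub3, Bus4, Sub1}.
Min-cut edges: Sub1→City (14); capacity 14 = 14.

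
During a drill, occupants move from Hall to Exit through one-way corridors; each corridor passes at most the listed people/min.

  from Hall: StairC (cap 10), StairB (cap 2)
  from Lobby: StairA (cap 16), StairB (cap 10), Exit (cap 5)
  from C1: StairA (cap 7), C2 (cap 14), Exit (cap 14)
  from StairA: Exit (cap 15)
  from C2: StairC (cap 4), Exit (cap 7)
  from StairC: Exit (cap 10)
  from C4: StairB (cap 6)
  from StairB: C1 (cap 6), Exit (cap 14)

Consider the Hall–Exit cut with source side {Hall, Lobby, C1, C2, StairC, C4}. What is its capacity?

77

Edges leaving {Hall, Lobby, C1, C2, StairC, C4}: Hall→StairB (2), Lobby→StairA (16), Lobby→StairB (10), Lobby→Exit (5), C1→StairA (7), C1→Exit (14), C2→Exit (7), StairC→Exit (10), C4→StairB (6).
Cut capacity = 2 + 16 + 10 + 5 + 7 + 14 + 7 + 10 + 6 = 77.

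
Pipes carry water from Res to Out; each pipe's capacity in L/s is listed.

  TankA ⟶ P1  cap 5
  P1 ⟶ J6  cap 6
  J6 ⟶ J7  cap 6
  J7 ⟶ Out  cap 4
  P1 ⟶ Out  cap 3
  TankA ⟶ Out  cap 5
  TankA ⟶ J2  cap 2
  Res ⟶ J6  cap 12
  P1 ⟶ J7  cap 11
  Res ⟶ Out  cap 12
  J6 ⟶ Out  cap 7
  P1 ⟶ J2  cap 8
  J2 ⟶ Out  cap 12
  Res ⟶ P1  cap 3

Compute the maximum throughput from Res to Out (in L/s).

26

Augment Res→Out: bottleneck 12, flow now 12.
Augment Res→P1→Out: bottleneck 3, flow now 15.
Augment Res→J6→Out: bottleneck 7, flow now 22.
Augment Res→J6→J7→Out: bottleneck 4, flow now 26.
No augmenting path remains; maximum flow = 26.
In the residual graph, reachable from Res: {Res, J6, J7}.
Min-cut edges: Res→P1 (3), Res→Out (12), J6→Out (7), J7→Out (4); capacity 3 + 12 + 7 + 4 = 26.
This cut is saturated, so no flow can exceed 26.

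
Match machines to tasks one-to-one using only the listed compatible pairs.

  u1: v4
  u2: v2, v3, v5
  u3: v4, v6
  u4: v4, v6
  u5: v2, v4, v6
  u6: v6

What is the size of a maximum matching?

4

Unit-capacity flow: source→left, listed edges, right→sink; max matching = max flow.
Augmenting path u1→v4 (+1); matched 1.
Augmenting path u2→v2 (+1); matched 2.
Augmenting path u3→v6 (+1); matched 3.
Augmenting path u5→v2→u2→v3 (+1); matched 4.
No augmenting path remains; maximum matching = 4.
König certificate: {u2, u5, v4, v6} is a vertex cover of size 4 (every listed pair touches it), so no matching can be larger.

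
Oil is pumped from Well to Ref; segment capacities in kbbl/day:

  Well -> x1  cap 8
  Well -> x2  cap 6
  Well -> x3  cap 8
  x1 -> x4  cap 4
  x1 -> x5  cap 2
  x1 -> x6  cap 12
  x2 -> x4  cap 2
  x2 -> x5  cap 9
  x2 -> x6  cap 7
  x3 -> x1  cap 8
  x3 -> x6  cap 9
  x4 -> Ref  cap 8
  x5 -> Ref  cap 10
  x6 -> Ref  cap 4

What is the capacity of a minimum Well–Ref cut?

16

Augment Well→x1→x4→Ref: bottleneck 4, flow now 4.
Augment Well→x1→x5→Ref: bottleneck 2, flow now 6.
Augment Well→x1→x6→Ref: bottleneck 2, flow now 8.
Augment Well→x2→x4→Ref: bottleneck 2, flow now 10.
Augment Well→x2→x5→Ref: bottleneck 4, flow now 14.
Augment Well→x3→x6→Ref: bottleneck 2, flow now 16.
No augmenting path remains; maximum flow = 16.
By max-flow min-cut, the minimum cut capacity equals the max flow.
In the residual graph, reachable from Well: {Well, x1, x3, x6}.
Min-cut edges: Well→x2 (6), x1→x4 (4), x1→x5 (2), x6→Ref (4); capacity 6 + 4 + 2 + 4 = 16.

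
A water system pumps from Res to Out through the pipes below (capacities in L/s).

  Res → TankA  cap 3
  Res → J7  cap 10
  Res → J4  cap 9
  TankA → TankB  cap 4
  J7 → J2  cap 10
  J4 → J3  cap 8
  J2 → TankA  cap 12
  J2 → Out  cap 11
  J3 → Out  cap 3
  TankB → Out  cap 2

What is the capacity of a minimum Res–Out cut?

15

Augment Res→TankA→TankB→Out: bottleneck 2, flow now 2.
Augment Res→J7→J2→Out: bottleneck 10, flow now 12.
Augment Res→J4→J3→Out: bottleneck 3, flow now 15.
No augmenting path remains; maximum flow = 15.
By max-flow min-cut, the minimum cut capacity equals the max flow.
In the residual graph, reachable from Res: {Res, TankA, J4, J3, TankB}.
Min-cut edges: Res→J7 (10), J3→Out (3), TankB→Out (2); capacity 10 + 3 + 2 = 15.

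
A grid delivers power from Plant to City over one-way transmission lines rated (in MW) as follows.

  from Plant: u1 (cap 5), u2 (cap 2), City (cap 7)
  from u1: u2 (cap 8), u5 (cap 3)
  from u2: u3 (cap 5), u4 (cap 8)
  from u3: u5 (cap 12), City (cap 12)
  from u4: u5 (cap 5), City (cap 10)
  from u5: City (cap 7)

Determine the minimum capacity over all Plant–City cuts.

Augment Plant→City: bottleneck 7, flow now 7.
Augment Plant→u1→u5→City: bottleneck 3, flow now 10.
Augment Plant→u2→u3→City: bottleneck 2, flow now 12.
Augment Plant→u1→u2→u3→City: bottleneck 2, flow now 14.
No augmenting path remains; maximum flow = 14.
By max-flow min-cut, the minimum cut capacity equals the max flow.
In the residual graph, reachable from Plant: {Plant}.
Min-cut edges: Plant→u1 (5), Plant→u2 (2), Plant→City (7); capacity 5 + 2 + 7 = 14.

14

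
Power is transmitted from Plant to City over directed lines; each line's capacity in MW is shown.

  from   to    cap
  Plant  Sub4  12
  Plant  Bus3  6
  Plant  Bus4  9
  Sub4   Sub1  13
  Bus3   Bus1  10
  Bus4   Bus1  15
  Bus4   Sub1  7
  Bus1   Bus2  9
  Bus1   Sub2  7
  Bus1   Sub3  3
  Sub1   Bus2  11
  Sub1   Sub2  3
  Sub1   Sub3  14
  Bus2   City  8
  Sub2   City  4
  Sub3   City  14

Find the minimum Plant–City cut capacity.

Augment Plant→Sub4→Sub1→Bus2→City: bottleneck 8, flow now 8.
Augment Plant→Sub4→Sub1→Sub2→City: bottleneck 3, flow now 11.
Augment Plant→Sub4→Sub1→Sub3→City: bottleneck 1, flow now 12.
Augment Plant→Bus3→Bus1→Sub2→City: bottleneck 1, flow now 13.
Augment Plant→Bus3→Bus1→Sub3→City: bottleneck 3, flow now 16.
Augment Plant→Bus4→Sub1→Sub3→City: bottleneck 7, flow now 23.
Augment Plant→Bus3→Bus1→Bus2→Sub1→Sub3→City: bottleneck 2, flow now 25. (uses reverse residual edge)
Augment Plant→Bus4→Bus1→Bus2→Sub1→Sub3→City: bottleneck 1, flow now 26. (uses reverse residual edge)
No augmenting path remains; maximum flow = 26.
By max-flow min-cut, the minimum cut capacity equals the max flow.
In the residual graph, reachable from Plant: {Plant, Sub4, Bus3, Bus4, Bus1, Sub1, Bus2, Sub2, Sub3}.
Min-cut edges: Bus2→City (8), Sub2→City (4), Sub3→City (14); capacity 8 + 4 + 14 = 26.

26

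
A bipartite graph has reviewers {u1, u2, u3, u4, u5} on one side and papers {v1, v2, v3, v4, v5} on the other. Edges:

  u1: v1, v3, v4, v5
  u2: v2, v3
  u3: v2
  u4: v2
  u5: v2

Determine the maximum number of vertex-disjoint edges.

3

Unit-capacity flow: source→left, listed edges, right→sink; max matching = max flow.
Augmenting path u1→v1 (+1); matched 1.
Augmenting path u2→v2 (+1); matched 2.
Augmenting path u3→v2→u2→v3 (+1); matched 3.
No augmenting path remains; maximum matching = 3.
König certificate: {u1, u2, v2} is a vertex cover of size 3 (every listed pair touches it), so no matching can be larger.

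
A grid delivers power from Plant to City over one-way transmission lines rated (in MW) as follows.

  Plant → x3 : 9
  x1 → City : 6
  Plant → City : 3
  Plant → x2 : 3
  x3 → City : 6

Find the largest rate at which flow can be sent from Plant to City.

Augment Plant→City: bottleneck 3, flow now 3.
Augment Plant→x3→City: bottleneck 6, flow now 9.
No augmenting path remains; maximum flow = 9.
In the residual graph, reachable from Plant: {Plant, x2, x3}.
Min-cut edges: Plant→City (3), x3→City (6); capacity 3 + 6 = 9.
This cut is saturated, so no flow can exceed 9.

9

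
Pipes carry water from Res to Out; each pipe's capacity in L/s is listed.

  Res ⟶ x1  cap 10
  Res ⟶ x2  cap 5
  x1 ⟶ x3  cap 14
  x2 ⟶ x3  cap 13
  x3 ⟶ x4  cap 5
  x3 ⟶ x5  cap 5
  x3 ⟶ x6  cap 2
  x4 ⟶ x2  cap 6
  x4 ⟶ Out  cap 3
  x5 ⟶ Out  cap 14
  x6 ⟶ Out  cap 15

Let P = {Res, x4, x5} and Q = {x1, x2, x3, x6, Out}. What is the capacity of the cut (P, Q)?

38

Edges leaving {Res, x4, x5}: Res→x1 (10), Res→x2 (5), x4→x2 (6), x4→Out (3), x5→Out (14).
Cut capacity = 10 + 5 + 6 + 3 + 14 = 38.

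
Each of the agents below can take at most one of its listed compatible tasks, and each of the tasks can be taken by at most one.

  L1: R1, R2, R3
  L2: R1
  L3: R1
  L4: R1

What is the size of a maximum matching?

Unit-capacity flow: source→left, listed edges, right→sink; max matching = max flow.
Augmenting path L1→R1 (+1); matched 1.
Augmenting path L2→R1→L1→R2 (+1); matched 2.
No augmenting path remains; maximum matching = 2.
König certificate: {L1, R1} is a vertex cover of size 2 (every listed pair touches it), so no matching can be larger.

2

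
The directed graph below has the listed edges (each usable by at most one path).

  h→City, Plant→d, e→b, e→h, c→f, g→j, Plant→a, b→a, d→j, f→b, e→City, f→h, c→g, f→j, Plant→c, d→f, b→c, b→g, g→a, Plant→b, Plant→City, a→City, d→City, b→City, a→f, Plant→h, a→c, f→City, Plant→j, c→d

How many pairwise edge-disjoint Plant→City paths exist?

6

Assign every edge capacity 1; by Menger, the answer equals the max flow.
Path Plant→City (+1); total 1.
Path Plant→a→City (+1); total 2.
Path Plant→b→City (+1); total 3.
Path Plant→d→City (+1); total 4.
Path Plant→h→City (+1); total 5.
Path Plant→c→f→City (+1); total 6.
No residual Plant→City path; max flow = 6.
Certifying cut of size 6: {Plant→City, Plant→a, Plant→b, Plant→c, Plant→d, Plant→h}.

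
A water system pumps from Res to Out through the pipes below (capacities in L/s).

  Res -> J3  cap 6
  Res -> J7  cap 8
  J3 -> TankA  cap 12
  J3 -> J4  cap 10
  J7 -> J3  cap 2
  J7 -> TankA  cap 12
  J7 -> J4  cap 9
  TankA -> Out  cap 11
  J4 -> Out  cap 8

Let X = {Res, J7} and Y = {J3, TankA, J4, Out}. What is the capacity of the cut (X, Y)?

29

Edges leaving {Res, J7}: Res→J3 (6), J7→J3 (2), J7→TankA (12), J7→J4 (9).
Cut capacity = 6 + 2 + 12 + 9 = 29.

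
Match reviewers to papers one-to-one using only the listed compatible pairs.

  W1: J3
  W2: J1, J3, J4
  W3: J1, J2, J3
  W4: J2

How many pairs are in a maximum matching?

4

Unit-capacity flow: source→left, listed edges, right→sink; max matching = max flow.
Augmenting path W1→J3 (+1); matched 1.
Augmenting path W2→J1 (+1); matched 2.
Augmenting path W3→J2 (+1); matched 3.
Augmenting path W4→J2→W3→J1→W2→J4 (+1); matched 4.
No augmenting path remains; maximum matching = 4.
König certificate: {W1, W2, W3, W4} is a vertex cover of size 4 (every listed pair touches it), so no matching can be larger.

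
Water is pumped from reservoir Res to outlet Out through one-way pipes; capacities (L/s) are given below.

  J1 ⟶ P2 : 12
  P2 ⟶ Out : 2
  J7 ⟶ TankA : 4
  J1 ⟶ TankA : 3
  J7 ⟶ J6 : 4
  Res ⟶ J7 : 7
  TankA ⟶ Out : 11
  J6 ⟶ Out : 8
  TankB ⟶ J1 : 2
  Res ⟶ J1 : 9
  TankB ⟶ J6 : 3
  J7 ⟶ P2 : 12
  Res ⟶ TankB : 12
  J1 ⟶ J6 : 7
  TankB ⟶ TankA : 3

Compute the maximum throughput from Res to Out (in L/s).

20

Augment Res→J7→TankA→Out: bottleneck 4, flow now 4.
Augment Res→J7→P2→Out: bottleneck 2, flow now 6.
Augment Res→J7→J6→Out: bottleneck 1, flow now 7.
Augment Res→J1→TankA→Out: bottleneck 3, flow now 10.
Augment Res→J1→J6→Out: bottleneck 6, flow now 16.
Augment Res→TankB→TankA→Out: bottleneck 3, flow now 19.
Augment Res→TankB→J6→Out: bottleneck 1, flow now 20.
No augmenting path remains; maximum flow = 20.
In the residual graph, reachable from Res: {Res, J7, J1, TankB, P2, J6}.
Min-cut edges: J7→TankA (4), J1→TankA (3), TankB→TankA (3), P2→Out (2), J6→Out (8); capacity 4 + 3 + 3 + 2 + 8 = 20.
This cut is saturated, so no flow can exceed 20.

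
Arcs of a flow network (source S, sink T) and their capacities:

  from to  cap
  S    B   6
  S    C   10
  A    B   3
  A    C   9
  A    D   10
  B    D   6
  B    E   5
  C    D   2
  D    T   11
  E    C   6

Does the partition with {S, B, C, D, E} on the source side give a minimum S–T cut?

Given cut capacity: 11 = 11.
Augment S→B→D→T: bottleneck 6, flow now 6.
Augment S→C→D→T: bottleneck 2, flow now 8.
No augmenting path remains; maximum flow = 8.
In the residual graph, reachable from S: {S, C}.
Min-cut edges: S→B (6), C→D (2); capacity 6 + 2 = 8.
Cut capacity 11 exceeds the max flow 8, so it is not minimum.

No — its capacity is 11, but the minimum cut has capacity 8.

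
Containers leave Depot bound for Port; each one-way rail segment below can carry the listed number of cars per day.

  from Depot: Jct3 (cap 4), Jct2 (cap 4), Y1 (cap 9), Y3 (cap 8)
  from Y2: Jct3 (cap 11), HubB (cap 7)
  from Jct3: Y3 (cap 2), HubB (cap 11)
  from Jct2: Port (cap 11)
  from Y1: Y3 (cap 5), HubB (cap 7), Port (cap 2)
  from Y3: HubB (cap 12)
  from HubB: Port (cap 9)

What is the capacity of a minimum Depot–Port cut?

15

Augment Depot→Jct2→Port: bottleneck 4, flow now 4.
Augment Depot→Y1→Port: bottleneck 2, flow now 6.
Augment Depot→Jct3→HubB→Port: bottleneck 4, flow now 10.
Augment Depot→Y1→HubB→Port: bottleneck 5, flow now 15.
No augmenting path remains; maximum flow = 15.
By max-flow min-cut, the minimum cut capacity equals the max flow.
In the residual graph, reachable from Depot: {Depot, Jct3, Y1, Y3, HubB}.
Min-cut edges: Depot→Jct2 (4), Y1→Port (2), HubB→Port (9); capacity 4 + 2 + 9 = 15.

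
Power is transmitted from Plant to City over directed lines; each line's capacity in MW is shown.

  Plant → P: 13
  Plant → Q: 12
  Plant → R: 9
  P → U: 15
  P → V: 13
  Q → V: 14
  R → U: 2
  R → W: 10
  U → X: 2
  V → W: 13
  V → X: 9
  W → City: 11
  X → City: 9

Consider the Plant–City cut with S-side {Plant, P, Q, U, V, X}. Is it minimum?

No — its capacity is 31, but the minimum cut has capacity 20.

Given cut capacity: 9 + 13 + 9 = 31.
Augment Plant→R→W→City: bottleneck 9, flow now 9.
Augment Plant→P→U→X→City: bottleneck 2, flow now 11.
Augment Plant→P→V→W→City: bottleneck 2, flow now 13.
Augment Plant→P→V→X→City: bottleneck 7, flow now 20.
No augmenting path remains; maximum flow = 20.
In the residual graph, reachable from Plant: {Plant, P, Q, R, U, V, W, X}.
Min-cut edges: W→City (11), X→City (9); capacity 11 + 9 = 20.
Cut capacity 31 exceeds the max flow 20, so it is not minimum.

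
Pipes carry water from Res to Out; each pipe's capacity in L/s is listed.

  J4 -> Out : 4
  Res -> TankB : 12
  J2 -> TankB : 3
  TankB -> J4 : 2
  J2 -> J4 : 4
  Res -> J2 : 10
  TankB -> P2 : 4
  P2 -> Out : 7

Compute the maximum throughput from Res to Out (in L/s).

8

Augment Res→TankB→J4→Out: bottleneck 2, flow now 2.
Augment Res→TankB→P2→Out: bottleneck 4, flow now 6.
Augment Res→J2→J4→Out: bottleneck 2, flow now 8.
No augmenting path remains; maximum flow = 8.
In the residual graph, reachable from Res: {Res, TankB, J2, J4}.
Min-cut edges: TankB→P2 (4), J4→Out (4); capacity 4 + 4 = 8.
This cut is saturated, so no flow can exceed 8.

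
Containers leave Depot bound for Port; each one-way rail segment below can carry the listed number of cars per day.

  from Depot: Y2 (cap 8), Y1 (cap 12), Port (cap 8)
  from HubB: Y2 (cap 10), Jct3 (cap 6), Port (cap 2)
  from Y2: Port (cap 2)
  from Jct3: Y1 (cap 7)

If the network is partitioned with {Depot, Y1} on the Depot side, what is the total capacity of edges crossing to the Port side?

16

Edges leaving {Depot, Y1}: Depot→Y2 (8), Depot→Port (8).
Cut capacity = 8 + 8 = 16.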